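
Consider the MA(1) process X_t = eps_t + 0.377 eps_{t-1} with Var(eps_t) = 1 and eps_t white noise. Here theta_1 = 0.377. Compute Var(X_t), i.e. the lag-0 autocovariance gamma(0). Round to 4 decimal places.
\gamma(0) = 1.1421

For an MA(q) process X_t = eps_t + sum_i theta_i eps_{t-i} with
Var(eps_t) = sigma^2, the variance is
  gamma(0) = sigma^2 * (1 + sum_i theta_i^2).
  sum_i theta_i^2 = (0.377)^2 = 0.142129.
  gamma(0) = 1 * (1 + 0.142129) = 1 * 1.142129 = 1.142129, which rounds to 1.1421.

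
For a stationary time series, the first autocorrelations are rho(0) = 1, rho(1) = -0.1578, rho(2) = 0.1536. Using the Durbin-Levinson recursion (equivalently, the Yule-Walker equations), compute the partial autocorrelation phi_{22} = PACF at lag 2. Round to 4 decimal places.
\phi_{22} = 0.1320

The PACF at lag k is phi_{kk}, the last component of the solution
to the Yule-Walker system G_k phi = r_k where
  (G_k)_{ij} = rho(|i - j|), (r_k)_i = rho(i), i,j = 1..k.
Equivalently, Durbin-Levinson gives phi_{kk} iteratively:
  phi_{11} = rho(1)
  phi_{kk} = [rho(k) - sum_{j=1..k-1} phi_{k-1,j} rho(k-j)]
            / [1 - sum_{j=1..k-1} phi_{k-1,j} rho(j)],
  phi_{k,j} = phi_{k-1,j} - phi_{kk} phi_{k-1,k-j},  j = 1..k-1.
Step k = 1:
  phi_11 = rho(1) = -0.1578.
Step k = 2:
  phi_22 = [rho(2) - phi_11 rho(1)] / [1 - phi_11 rho(1)] = [0.1536 - (-0.1578)(-0.1578)] / [1 - (-0.1578)(-0.1578)]
         = 0.12869916 / 0.97509916 = 0.132.
Therefore phi_{22} = 0.1320.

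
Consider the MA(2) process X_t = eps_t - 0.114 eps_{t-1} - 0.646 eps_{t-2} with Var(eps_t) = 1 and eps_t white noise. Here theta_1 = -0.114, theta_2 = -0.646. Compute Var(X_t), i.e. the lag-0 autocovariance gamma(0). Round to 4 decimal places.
\gamma(0) = 1.4303

For an MA(q) process X_t = eps_t + sum_i theta_i eps_{t-i} with
Var(eps_t) = sigma^2, the variance is
  gamma(0) = sigma^2 * (1 + sum_i theta_i^2).
  sum_i theta_i^2 = (-0.114)^2 + (-0.646)^2 = 0.012996 + 0.417316 = 0.430312.
  gamma(0) = 1 * (1 + 0.430312) = 1 * 1.430312 = 1.430312, which rounds to 1.4303.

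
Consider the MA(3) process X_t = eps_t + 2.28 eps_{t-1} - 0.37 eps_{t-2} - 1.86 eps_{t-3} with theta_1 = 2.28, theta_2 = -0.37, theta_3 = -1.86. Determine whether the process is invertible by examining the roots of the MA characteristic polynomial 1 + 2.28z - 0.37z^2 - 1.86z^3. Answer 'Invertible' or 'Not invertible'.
\text{Not invertible}

The MA(q) characteristic polynomial is P(z) = 1 + 2.28z - 0.37z^2 - 1.86z^3.
Invertibility requires all roots to lie outside the unit circle, i.e. |z| > 1 for every root.
Degree 3: look for a simple real root z0 first, then factor out (1 - z/z0) and solve the remaining quadratic.
Testing z0 = -0.5: P(-0.5) = 1 + (2.28)(-0.5) + (-0.37)(-0.5)^2 + (-1.86)(-0.5)^3
  = 1 + (-1.14) + (-0.0925) + (0.2325) = 0.  So z_0 = -0.5 is a root, |z_0| = 0.5.
Divide out the factor (1 + 2 z) = (1 - z/z0) (since 1/z0 = -2):
  P(z) = (1 + 2 z)(1 + (0.28) z + (-0.93) z^2)
  [check: z-coef 0.28 - (-2) = 2.28; z^2-coef -0.93 - (-2)(0.28) = -0.37; z^3-coef -(-2)(-0.93) = -1.86.]
Remaining roots from the quadratic factor 1 + (0.28) z + (-0.93) z^2:
  Set 1 + (0.28) z + (-0.93) z^2 = 0, i.e. a z^2 + b z + c = 0 with a = -0.93, b = 0.28, c = 1.
  Discriminant D = b^2 - 4ac = (0.28)^2 - 4*(-0.93)*1 = 0.0784 - (-3.72) = 3.7984.
  D >= 0, so the roots are real: z = (-b +/- sqrt(D)) / (2a) = (-0.28 +/- 1.948948) / (-1.86).
    z_1 = (-0.28 + 1.948948) / (-1.86) = -0.8973,   |z_1| = 0.8973.
    z_2 = (-0.28 - 1.948948) / (-1.86) = 1.1984,   |z_2| = 1.1984.
Moduli of all roots: 0.5000, 0.8973, 1.1984.
All moduli strictly greater than 1? No.
Verdict: Not invertible.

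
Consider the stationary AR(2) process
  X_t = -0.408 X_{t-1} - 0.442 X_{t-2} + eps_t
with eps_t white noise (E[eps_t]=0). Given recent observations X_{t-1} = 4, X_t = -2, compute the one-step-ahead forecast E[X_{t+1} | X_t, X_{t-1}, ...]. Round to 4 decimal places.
E[X_{t+1} \mid \mathcal F_t] = -0.9520

For an AR(p) model X_t = c + sum_i phi_i X_{t-i} + eps_t, the
one-step-ahead conditional mean is
  E[X_{t+1} | X_t, ...] = c + sum_i phi_i X_{t+1-i}.
Substitute known values:
  E[X_{t+1} | ...] = (-0.408) * (-2) + (-0.442) * (4)
                   = -0.9520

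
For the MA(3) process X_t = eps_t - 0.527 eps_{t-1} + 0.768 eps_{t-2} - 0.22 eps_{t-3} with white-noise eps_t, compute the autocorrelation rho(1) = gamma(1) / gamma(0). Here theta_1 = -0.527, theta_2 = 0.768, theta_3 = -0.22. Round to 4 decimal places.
\rho(1) = -0.5745

For an MA(q) process with theta_0 = 1, the autocovariance is
  gamma(k) = sigma^2 * sum_{i=0..q-k} theta_i * theta_{i+k},
and rho(k) = gamma(k) / gamma(0). Sigma^2 cancels.
  numerator   = (1)*(-0.527) + (-0.527)*(0.768) + (0.768)*(-0.22) = -1.100696.
  denominator = (1)^2 + (-0.527)^2 + (0.768)^2 + (-0.22)^2 = 1.915953.
  rho(1) = -1.100696 / 1.915953 = -0.5745.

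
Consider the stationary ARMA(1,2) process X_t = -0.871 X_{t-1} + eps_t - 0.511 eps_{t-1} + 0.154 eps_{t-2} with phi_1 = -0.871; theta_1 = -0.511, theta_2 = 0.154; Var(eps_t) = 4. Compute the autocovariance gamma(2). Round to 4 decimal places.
\gamma(2) = 35.1450

Multiply the model equation by X_{t-k} and take expectations. With theta_0 = psi_0 = 1 and psi_j the MA(infinity) weights, this gives
  gamma(k) - sum_i phi_i gamma(k-i) = c_k,
  c_k = sigma^2 * sum_{j=k..q} theta_j psi_{j-k}   (c_k = 0 for k > q),
using gamma(-m) = gamma(m).
psi-weights needed (psi_j = theta_j + sum_i phi_i psi_{j-i}):
  psi_1 = theta_1 + phi_1 = -0.511 + (-0.871) = -1.382
  psi_2 = theta_2 + phi_1 psi_1 = 0.154 + (-0.871)(-1.382) = 1.357722
Right-hand sides:
  c_0 = sigma^2 (1 + theta_1 psi_1 + theta_2 psi_2) = 4 * (1 + (-0.511)(-1.382) + (0.154)(1.357722)) = 4 * 1.915291 = 7.661165
  c_1 = sigma^2 (theta_1 + theta_2 psi_1) = 4 * (-0.511 + (0.154)(-1.382)) = -2.895312
  c_2 = sigma^2 theta_2 = 4 * (0.154) = 0.616
Equations for k = 0 and k = 1 (AR order 1):
  gamma(0) = phi_1 gamma(1) + c_0
  gamma(1) = phi_1 gamma(0) + c_1
Substituting the second into the first: gamma(0) (1 - phi_1^2) = c_0 + phi_1 c_1, so
  gamma(0) = (c_0 + phi_1 c_1) / (1 - phi_1^2) = (7.661165 + (-0.871)(-2.895312)) / (1 - (-0.871)^2) = 10.182982 / 0.241359 = 42.190188.
  gamma(1) = phi_1 gamma(0) + c_1 = (-0.871)(42.190188) + (-2.895312) = -39.642965.
For k = 2: gamma(2) = phi_1 gamma(1) + c_2
  = (-0.871)(-39.642965) + (0.616) = 35.145023.
Therefore gamma(2) = 35.1450 (to 4 decimal places).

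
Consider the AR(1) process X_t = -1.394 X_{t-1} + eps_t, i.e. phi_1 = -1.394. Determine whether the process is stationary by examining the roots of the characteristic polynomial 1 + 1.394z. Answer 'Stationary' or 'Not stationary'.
\text{Not stationary}

The AR(p) characteristic polynomial is P(z) = 1 + 1.394z.
Stationarity requires all roots to lie outside the unit circle, i.e. |z| > 1 for every root.
This is linear in z: 1 + (1.394) z = 0  =>  z = -1/(1.394) = -0.71736,  |z| = 0.71736.
Moduli of all roots: 0.7174.
All moduli strictly greater than 1? No.
Verdict: Not stationary.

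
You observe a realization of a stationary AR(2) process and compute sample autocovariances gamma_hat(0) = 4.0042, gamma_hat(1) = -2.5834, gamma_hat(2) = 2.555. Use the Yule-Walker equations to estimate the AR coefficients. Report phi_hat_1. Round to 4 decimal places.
\hat\phi_{1} = -0.4000

The Yule-Walker equations for an AR(p) process read, in matrix form,
  Gamma_p phi = r_p,   with   (Gamma_p)_{ij} = gamma(|i - j|),
                       (r_p)_i = gamma(i),   i,j = 1..p.
Substitute the sample gammas (Toeplitz matrix and right-hand side of size 2):
  Gamma_p = [[4.0042, -2.5834], [-2.5834, 4.0042]]
  r_p     = [-2.5834, 2.555]
Written out:
  4.0042 phi_1 - 2.5834 phi_2 = -2.5834
  -2.5834 phi_1 + 4.0042 phi_2 = 2.555
Solve by Cramer's rule:
  det = gamma(0)^2 - gamma(1)^2 = (4.0042)^2 - (-2.5834)^2 = 16.03361764 - 6.67395556 = 9.35966208
  phi_hat_1 = [gamma(1) gamma(0) - gamma(1) gamma(2)] / det = [(-2.5834)(4.0042) - (-2.5834)(2.555)] / 9.35966208 = -3.74386328 / 9.35966208 = -0.4
  phi_hat_2 = [gamma(0) gamma(2) - gamma(1)^2] / det = [(4.0042)(2.555) - (-2.5834)^2] / 9.35966208 = 3.55677544 / 9.35966208 = 0.38
So phi_hat = [-0.4000, 0.3800].
Therefore phi_hat_1 = -0.4000.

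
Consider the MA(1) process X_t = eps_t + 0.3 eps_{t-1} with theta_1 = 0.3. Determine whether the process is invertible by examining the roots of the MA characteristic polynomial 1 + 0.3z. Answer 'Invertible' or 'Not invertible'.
\text{Invertible}

The MA(q) characteristic polynomial is P(z) = 1 + 0.3z.
Invertibility requires all roots to lie outside the unit circle, i.e. |z| > 1 for every root.
This is linear in z: 1 + (0.3) z = 0  =>  z = -1/(0.3) = -3.333333,  |z| = 3.333333.
Moduli of all roots: 3.3333.
All moduli strictly greater than 1? Yes.
Verdict: Invertible.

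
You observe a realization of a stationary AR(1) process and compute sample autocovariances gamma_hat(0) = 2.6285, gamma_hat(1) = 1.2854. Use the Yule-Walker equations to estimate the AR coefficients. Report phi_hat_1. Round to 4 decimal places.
\hat\phi_{1} = 0.4890

The Yule-Walker equations for an AR(p) process read, in matrix form,
  Gamma_p phi = r_p,   with   (Gamma_p)_{ij} = gamma(|i - j|),
                       (r_p)_i = gamma(i),   i,j = 1..p.
Substitute the sample gammas (Toeplitz matrix and right-hand side of size 1):
  Gamma_p = [[2.6285]]
  r_p     = [1.2854]
With p = 1 this is the single equation gamma(0) phi_1 = gamma(1):
  phi_hat_1 = gamma(1) / gamma(0) = 1.2854 / 2.6285 = 0.4890.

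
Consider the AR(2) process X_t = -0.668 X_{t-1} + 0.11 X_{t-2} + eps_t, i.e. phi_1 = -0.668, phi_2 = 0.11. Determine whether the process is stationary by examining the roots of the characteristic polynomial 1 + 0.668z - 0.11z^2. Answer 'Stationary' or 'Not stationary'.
\text{Stationary}

The AR(p) characteristic polynomial is P(z) = 1 + 0.668z - 0.11z^2.
Stationarity requires all roots to lie outside the unit circle, i.e. |z| > 1 for every root.
Set 1 + (0.668) z + (-0.11) z^2 = 0, i.e. a z^2 + b z + c = 0 with a = -0.11, b = 0.668, c = 1.
Discriminant D = b^2 - 4ac = (0.668)^2 - 4*(-0.11)*1 = 0.446224 - (-0.44) = 0.886224.
D >= 0, so the roots are real: z = (-b +/- sqrt(D)) / (2a) = (-0.668 +/- 0.941395) / (-0.22).
  z_1 = (-0.668 + 0.941395) / (-0.22) = -1.2427,   |z_1| = 1.2427.
  z_2 = (-0.668 - 0.941395) / (-0.22) = 7.3154,   |z_2| = 7.3154.
Moduli of all roots: 1.2427, 7.3154.
All moduli strictly greater than 1? Yes.
Verdict: Stationary.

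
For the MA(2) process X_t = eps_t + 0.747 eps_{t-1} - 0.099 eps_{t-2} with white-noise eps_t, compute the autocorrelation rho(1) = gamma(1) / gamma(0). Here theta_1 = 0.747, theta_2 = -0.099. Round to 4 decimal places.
\rho(1) = 0.4293

For an MA(q) process with theta_0 = 1, the autocovariance is
  gamma(k) = sigma^2 * sum_{i=0..q-k} theta_i * theta_{i+k},
and rho(k) = gamma(k) / gamma(0). Sigma^2 cancels.
  numerator   = (1)*(0.747) + (0.747)*(-0.099) = 0.673047.
  denominator = (1)^2 + (0.747)^2 + (-0.099)^2 = 1.56781.
  rho(1) = 0.673047 / 1.56781 = 0.4293.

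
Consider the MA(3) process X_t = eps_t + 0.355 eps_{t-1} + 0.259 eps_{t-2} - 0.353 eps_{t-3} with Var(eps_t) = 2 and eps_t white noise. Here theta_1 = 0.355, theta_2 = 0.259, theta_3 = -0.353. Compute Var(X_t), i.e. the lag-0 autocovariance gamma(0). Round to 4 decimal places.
\gamma(0) = 2.6354

For an MA(q) process X_t = eps_t + sum_i theta_i eps_{t-i} with
Var(eps_t) = sigma^2, the variance is
  gamma(0) = sigma^2 * (1 + sum_i theta_i^2).
  sum_i theta_i^2 = (0.355)^2 + (0.259)^2 + (-0.353)^2 = 0.126025 + 0.067081 + 0.124609 = 0.317715.
  gamma(0) = 2 * (1 + 0.317715) = 2 * 1.317715 = 2.63543, which rounds to 2.6354.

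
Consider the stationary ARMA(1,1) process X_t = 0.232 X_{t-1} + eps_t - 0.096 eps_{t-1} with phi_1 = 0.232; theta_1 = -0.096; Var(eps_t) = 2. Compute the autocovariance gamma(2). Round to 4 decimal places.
\gamma(2) = 0.0652

Multiply the model equation by X_{t-k} and take expectations. With theta_0 = psi_0 = 1 and psi_j the MA(infinity) weights, this gives
  gamma(k) - sum_i phi_i gamma(k-i) = c_k,
  c_k = sigma^2 * sum_{j=k..q} theta_j psi_{j-k}   (c_k = 0 for k > q),
using gamma(-m) = gamma(m).
psi-weights needed (psi_j = theta_j + sum_i phi_i psi_{j-i}):
  psi_1 = theta_1 + phi_1 = -0.096 + (0.232) = 0.136
Right-hand sides:
  c_0 = sigma^2 (1 + theta_1 psi_1) = 2 * (1 + (-0.096)(0.136)) = 2 * 0.986944 = 1.973888
  c_1 = sigma^2 theta_1 = 2 * (-0.096) = -0.192
  c_2 = 0
Equations for k = 0 and k = 1 (AR order 1):
  gamma(0) = phi_1 gamma(1) + c_0
  gamma(1) = phi_1 gamma(0) + c_1
Substituting the second into the first: gamma(0) (1 - phi_1^2) = c_0 + phi_1 c_1, so
  gamma(0) = (c_0 + phi_1 c_1) / (1 - phi_1^2) = (1.973888 + (0.232)(-0.192)) / (1 - (0.232)^2) = 1.929344 / 0.946176 = 2.039096.
  gamma(1) = phi_1 gamma(0) + c_1 = (0.232)(2.039096) + (-0.192) = 0.28107.
For k = 2 (> q): gamma(2) = phi_1 gamma(1) = (0.232)(0.28107) = 0.065208.
Therefore gamma(2) = 0.0652 (to 4 decimal places).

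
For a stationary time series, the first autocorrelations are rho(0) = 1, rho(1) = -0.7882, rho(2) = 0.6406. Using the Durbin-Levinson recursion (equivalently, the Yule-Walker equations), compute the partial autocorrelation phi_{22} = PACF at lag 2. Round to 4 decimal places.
\phi_{22} = 0.0511

The PACF at lag k is phi_{kk}, the last component of the solution
to the Yule-Walker system G_k phi = r_k where
  (G_k)_{ij} = rho(|i - j|), (r_k)_i = rho(i), i,j = 1..k.
Equivalently, Durbin-Levinson gives phi_{kk} iteratively:
  phi_{11} = rho(1)
  phi_{kk} = [rho(k) - sum_{j=1..k-1} phi_{k-1,j} rho(k-j)]
            / [1 - sum_{j=1..k-1} phi_{k-1,j} rho(j)],
  phi_{k,j} = phi_{k-1,j} - phi_{kk} phi_{k-1,k-j},  j = 1..k-1.
Step k = 1:
  phi_11 = rho(1) = -0.7882.
Step k = 2:
  phi_22 = [rho(2) - phi_11 rho(1)] / [1 - phi_11 rho(1)] = [0.6406 - (-0.7882)(-0.7882)] / [1 - (-0.7882)(-0.7882)]
         = 0.01934076 / 0.37874076 = 0.0511.
Therefore phi_{22} = 0.0511.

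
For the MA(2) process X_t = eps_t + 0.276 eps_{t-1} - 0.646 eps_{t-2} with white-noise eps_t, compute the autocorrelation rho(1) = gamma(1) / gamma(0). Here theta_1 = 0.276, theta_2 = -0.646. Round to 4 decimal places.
\rho(1) = 0.0654

For an MA(q) process with theta_0 = 1, the autocovariance is
  gamma(k) = sigma^2 * sum_{i=0..q-k} theta_i * theta_{i+k},
and rho(k) = gamma(k) / gamma(0). Sigma^2 cancels.
  numerator   = (1)*(0.276) + (0.276)*(-0.646) = 0.097704.
  denominator = (1)^2 + (0.276)^2 + (-0.646)^2 = 1.493492.
  rho(1) = 0.097704 / 1.493492 = 0.0654.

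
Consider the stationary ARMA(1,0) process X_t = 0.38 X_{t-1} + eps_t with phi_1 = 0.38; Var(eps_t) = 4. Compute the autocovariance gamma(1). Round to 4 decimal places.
\gamma(1) = 1.7765

Multiply the model equation by X_{t-k} and take expectations. With theta_0 = psi_0 = 1 and psi_j the MA(infinity) weights, this gives
  gamma(k) - sum_i phi_i gamma(k-i) = c_k,
  c_k = sigma^2 * sum_{j=k..q} theta_j psi_{j-k}   (c_k = 0 for k > q),
using gamma(-m) = gamma(m).
Pure AR (q = 0): c_0 = sigma^2 = 4, c_k = 0 for k >= 1.
Equations for k = 0 and k = 1 (AR order 1):
  gamma(0) = phi_1 gamma(1) + c_0
  gamma(1) = phi_1 gamma(0) + c_1
Substituting the second into the first: gamma(0) (1 - phi_1^2) = c_0 + phi_1 c_1, so
  gamma(0) = c_0 / (1 - phi_1^2) = 4 / (1 - (0.38)^2) = 4 / 0.8556 = 4.675082.
  gamma(1) = phi_1 gamma(0) = (0.38)(4.675082) = 1.776531.
Therefore gamma(1) = 1.7765 (to 4 decimal places).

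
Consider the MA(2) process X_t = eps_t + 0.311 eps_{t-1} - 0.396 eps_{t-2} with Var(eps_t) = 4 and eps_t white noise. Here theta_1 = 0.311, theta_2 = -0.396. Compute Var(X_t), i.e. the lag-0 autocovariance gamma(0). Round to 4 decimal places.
\gamma(0) = 5.0141

For an MA(q) process X_t = eps_t + sum_i theta_i eps_{t-i} with
Var(eps_t) = sigma^2, the variance is
  gamma(0) = sigma^2 * (1 + sum_i theta_i^2).
  sum_i theta_i^2 = (0.311)^2 + (-0.396)^2 = 0.096721 + 0.156816 = 0.253537.
  gamma(0) = 4 * (1 + 0.253537) = 4 * 1.253537 = 5.014148, which rounds to 5.0141.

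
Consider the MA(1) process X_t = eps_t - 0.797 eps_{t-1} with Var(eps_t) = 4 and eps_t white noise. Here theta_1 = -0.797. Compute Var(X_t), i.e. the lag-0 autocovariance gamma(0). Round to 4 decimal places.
\gamma(0) = 6.5408

For an MA(q) process X_t = eps_t + sum_i theta_i eps_{t-i} with
Var(eps_t) = sigma^2, the variance is
  gamma(0) = sigma^2 * (1 + sum_i theta_i^2).
  sum_i theta_i^2 = (-0.797)^2 = 0.635209.
  gamma(0) = 4 * (1 + 0.635209) = 4 * 1.635209 = 6.540836, which rounds to 6.5408.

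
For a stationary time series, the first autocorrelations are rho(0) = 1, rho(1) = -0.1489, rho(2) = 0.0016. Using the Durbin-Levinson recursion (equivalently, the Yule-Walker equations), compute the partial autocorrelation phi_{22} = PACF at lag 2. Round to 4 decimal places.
\phi_{22} = -0.0210

The PACF at lag k is phi_{kk}, the last component of the solution
to the Yule-Walker system G_k phi = r_k where
  (G_k)_{ij} = rho(|i - j|), (r_k)_i = rho(i), i,j = 1..k.
Equivalently, Durbin-Levinson gives phi_{kk} iteratively:
  phi_{11} = rho(1)
  phi_{kk} = [rho(k) - sum_{j=1..k-1} phi_{k-1,j} rho(k-j)]
            / [1 - sum_{j=1..k-1} phi_{k-1,j} rho(j)],
  phi_{k,j} = phi_{k-1,j} - phi_{kk} phi_{k-1,k-j},  j = 1..k-1.
Step k = 1:
  phi_11 = rho(1) = -0.1489.
Step k = 2:
  phi_22 = [rho(2) - phi_11 rho(1)] / [1 - phi_11 rho(1)] = [0.0016 - (-0.1489)(-0.1489)] / [1 - (-0.1489)(-0.1489)]
         = -0.02057121 / 0.97782879 = -0.021.
Therefore phi_{22} = -0.0210.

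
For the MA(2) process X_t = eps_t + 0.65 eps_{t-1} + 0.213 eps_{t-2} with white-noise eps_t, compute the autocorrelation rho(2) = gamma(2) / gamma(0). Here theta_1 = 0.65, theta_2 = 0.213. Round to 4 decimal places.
\rho(2) = 0.1451

For an MA(q) process with theta_0 = 1, the autocovariance is
  gamma(k) = sigma^2 * sum_{i=0..q-k} theta_i * theta_{i+k},
and rho(k) = gamma(k) / gamma(0). Sigma^2 cancels.
  numerator   = (1)*(0.213) = 0.213.
  denominator = (1)^2 + (0.65)^2 + (0.213)^2 = 1.467869.
  rho(2) = 0.213 / 1.467869 = 0.1451.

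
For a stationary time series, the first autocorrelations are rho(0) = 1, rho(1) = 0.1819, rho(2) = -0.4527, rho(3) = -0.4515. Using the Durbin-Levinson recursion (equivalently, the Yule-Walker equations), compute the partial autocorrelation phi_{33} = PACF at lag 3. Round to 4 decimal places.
\phi_{33} = -0.3270

The PACF at lag k is phi_{kk}, the last component of the solution
to the Yule-Walker system G_k phi = r_k where
  (G_k)_{ij} = rho(|i - j|), (r_k)_i = rho(i), i,j = 1..k.
Equivalently, Durbin-Levinson gives phi_{kk} iteratively:
  phi_{11} = rho(1)
  phi_{kk} = [rho(k) - sum_{j=1..k-1} phi_{k-1,j} rho(k-j)]
            / [1 - sum_{j=1..k-1} phi_{k-1,j} rho(j)],
  phi_{k,j} = phi_{k-1,j} - phi_{kk} phi_{k-1,k-j},  j = 1..k-1.
Step k = 1:
  phi_11 = rho(1) = 0.1819.
Step k = 2:
  phi_22 = [rho(2) - phi_11 rho(1)] / [1 - phi_11 rho(1)] = [-0.4527 - (0.1819)(0.1819)] / [1 - (0.1819)(0.1819)]
         = -0.48578761 / 0.96691239 = -0.502411.
  Update: phi_21 = phi_11 - phi_22 phi_11 = 0.1819 - (-0.502411)(0.1819) = 0.273289.
Step k = 3:
  phi_33 = [rho(3) - phi_21 rho(2) - phi_22 rho(1)] / [1 - phi_21 rho(1) - phi_22 rho(2)]
    numerator   = -0.4515 - (0.273289)(-0.4527) - (-0.502411)(0.1819) = -0.23639366
    denominator = 1 - (0.273289)(0.1819) - (-0.502411)(-0.4527) = 0.72284726
  phi_33 = -0.23639366 / 0.72284726 = -0.327.
Therefore phi_{33} = -0.3270.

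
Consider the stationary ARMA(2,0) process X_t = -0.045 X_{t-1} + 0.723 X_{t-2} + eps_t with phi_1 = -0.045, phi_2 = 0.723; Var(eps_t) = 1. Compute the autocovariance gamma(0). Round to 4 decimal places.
\gamma(0) = 2.1520

Multiply the model equation by X_{t-k} and take expectations. With theta_0 = psi_0 = 1 and psi_j the MA(infinity) weights, this gives
  gamma(k) - sum_i phi_i gamma(k-i) = c_k,
  c_k = sigma^2 * sum_{j=k..q} theta_j psi_{j-k}   (c_k = 0 for k > q),
using gamma(-m) = gamma(m).
Pure AR (q = 0): c_0 = sigma^2 = 1, c_k = 0 for k >= 1.
Equations for k = 0, 1, 2 (AR order 2, c_2 = 0):
  (E0) gamma(0) = phi_1 gamma(1) + phi_2 gamma(2) + c_0
  (E1) gamma(1) = phi_1 gamma(0) + phi_2 gamma(1) + c_1
  (E2) gamma(2) = phi_1 gamma(1) + phi_2 gamma(0)
From (E1): gamma(1) = A gamma(0) + B with
  A = phi_1 / (1 - phi_2) = -0.045 / 0.277 = -0.162455,   B = c_1 / (1 - phi_2) = 0 / 0.277 = 0.
Insert (E2) into (E0): gamma(0) (1 - phi_2^2) = phi_1 (1 + phi_2) gamma(1) + c_0.
  phi_1 (1 + phi_2) = (-0.045)(1.723) = -0.077535,   1 - phi_2^2 = 0.477271.
Replace gamma(1) by A gamma(0) + B and collect gamma(0):
  gamma(0) [0.477271 - (-0.077535)(-0.162455)] = c_0 = 1
  gamma(0) * 0.464675 = 1
  gamma(0) = 1 / 0.464675 = 2.152041.
Therefore gamma(0) = 2.1520 (to 4 decimal places).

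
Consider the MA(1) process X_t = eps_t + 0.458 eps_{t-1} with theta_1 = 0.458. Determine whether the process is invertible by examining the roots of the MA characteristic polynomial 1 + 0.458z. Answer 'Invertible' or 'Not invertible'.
\text{Invertible}

The MA(q) characteristic polynomial is P(z) = 1 + 0.458z.
Invertibility requires all roots to lie outside the unit circle, i.e. |z| > 1 for every root.
This is linear in z: 1 + (0.458) z = 0  =>  z = -1/(0.458) = -2.183406,  |z| = 2.183406.
Moduli of all roots: 2.1834.
All moduli strictly greater than 1? Yes.
Verdict: Invertible.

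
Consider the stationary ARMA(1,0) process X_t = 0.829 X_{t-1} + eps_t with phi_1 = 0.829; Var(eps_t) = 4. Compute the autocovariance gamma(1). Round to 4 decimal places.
\gamma(1) = 10.6024

Multiply the model equation by X_{t-k} and take expectations. With theta_0 = psi_0 = 1 and psi_j the MA(infinity) weights, this gives
  gamma(k) - sum_i phi_i gamma(k-i) = c_k,
  c_k = sigma^2 * sum_{j=k..q} theta_j psi_{j-k}   (c_k = 0 for k > q),
using gamma(-m) = gamma(m).
Pure AR (q = 0): c_0 = sigma^2 = 4, c_k = 0 for k >= 1.
Equations for k = 0 and k = 1 (AR order 1):
  gamma(0) = phi_1 gamma(1) + c_0
  gamma(1) = phi_1 gamma(0) + c_1
Substituting the second into the first: gamma(0) (1 - phi_1^2) = c_0 + phi_1 c_1, so
  gamma(0) = c_0 / (1 - phi_1^2) = 4 / (1 - (0.829)^2) = 4 / 0.312759 = 12.7894.
  gamma(1) = phi_1 gamma(0) = (0.829)(12.7894) = 10.602413.
Therefore gamma(1) = 10.6024 (to 4 decimal places).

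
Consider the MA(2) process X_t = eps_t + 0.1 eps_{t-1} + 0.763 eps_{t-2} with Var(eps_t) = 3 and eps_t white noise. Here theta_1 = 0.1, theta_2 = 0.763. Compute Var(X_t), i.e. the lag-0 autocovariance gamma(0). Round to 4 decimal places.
\gamma(0) = 4.7765

For an MA(q) process X_t = eps_t + sum_i theta_i eps_{t-i} with
Var(eps_t) = sigma^2, the variance is
  gamma(0) = sigma^2 * (1 + sum_i theta_i^2).
  sum_i theta_i^2 = (0.1)^2 + (0.763)^2 = 0.01 + 0.582169 = 0.592169.
  gamma(0) = 3 * (1 + 0.592169) = 3 * 1.592169 = 4.776507, which rounds to 4.7765.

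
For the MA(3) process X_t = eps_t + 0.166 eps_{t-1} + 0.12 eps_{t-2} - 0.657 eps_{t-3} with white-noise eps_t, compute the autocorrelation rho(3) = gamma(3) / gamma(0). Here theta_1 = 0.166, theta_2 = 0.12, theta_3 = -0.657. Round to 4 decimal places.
\rho(3) = -0.4458

For an MA(q) process with theta_0 = 1, the autocovariance is
  gamma(k) = sigma^2 * sum_{i=0..q-k} theta_i * theta_{i+k},
and rho(k) = gamma(k) / gamma(0). Sigma^2 cancels.
  numerator   = (1)*(-0.657) = -0.657.
  denominator = (1)^2 + (0.166)^2 + (0.12)^2 + (-0.657)^2 = 1.473605.
  rho(3) = -0.657 / 1.473605 = -0.4458.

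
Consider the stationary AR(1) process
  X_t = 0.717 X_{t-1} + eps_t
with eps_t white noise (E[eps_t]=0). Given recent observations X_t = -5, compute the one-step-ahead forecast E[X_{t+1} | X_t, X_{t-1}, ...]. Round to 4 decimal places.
E[X_{t+1} \mid \mathcal F_t] = -3.5850

For an AR(p) model X_t = c + sum_i phi_i X_{t-i} + eps_t, the
one-step-ahead conditional mean is
  E[X_{t+1} | X_t, ...] = c + sum_i phi_i X_{t+1-i}.
Substitute known values:
  E[X_{t+1} | ...] = (0.717) * (-5)
                   = -3.5850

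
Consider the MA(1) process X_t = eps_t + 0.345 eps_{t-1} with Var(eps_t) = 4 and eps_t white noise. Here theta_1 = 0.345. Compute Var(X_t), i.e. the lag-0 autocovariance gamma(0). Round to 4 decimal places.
\gamma(0) = 4.4761

For an MA(q) process X_t = eps_t + sum_i theta_i eps_{t-i} with
Var(eps_t) = sigma^2, the variance is
  gamma(0) = sigma^2 * (1 + sum_i theta_i^2).
  sum_i theta_i^2 = (0.345)^2 = 0.119025.
  gamma(0) = 4 * (1 + 0.119025) = 4 * 1.119025 = 4.4761.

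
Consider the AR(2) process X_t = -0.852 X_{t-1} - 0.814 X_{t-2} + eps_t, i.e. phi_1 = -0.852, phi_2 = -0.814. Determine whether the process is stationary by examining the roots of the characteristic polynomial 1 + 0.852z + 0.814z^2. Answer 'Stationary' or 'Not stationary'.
\text{Stationary}

The AR(p) characteristic polynomial is P(z) = 1 + 0.852z + 0.814z^2.
Stationarity requires all roots to lie outside the unit circle, i.e. |z| > 1 for every root.
Set 1 + (0.852) z + (0.814) z^2 = 0, i.e. a z^2 + b z + c = 0 with a = 0.814, b = 0.852, c = 1.
Discriminant D = b^2 - 4ac = (0.852)^2 - 4*(0.814)*1 = 0.725904 - (3.256) = -2.530096.
D < 0, so the roots are the complex-conjugate pair z = (-b +/- i sqrt(-D)) / (2a) = -0.5233 +/- 0.977i.
For a conjugate pair |z|^2 = z * conj(z) = (product of roots) = c/a = 1/(0.814) = 1.228501, so |z| = sqrt(1.228501) = 1.1084 for both roots.
Moduli of all roots: 1.1084, 1.1084.
All moduli strictly greater than 1? Yes.
Verdict: Stationary.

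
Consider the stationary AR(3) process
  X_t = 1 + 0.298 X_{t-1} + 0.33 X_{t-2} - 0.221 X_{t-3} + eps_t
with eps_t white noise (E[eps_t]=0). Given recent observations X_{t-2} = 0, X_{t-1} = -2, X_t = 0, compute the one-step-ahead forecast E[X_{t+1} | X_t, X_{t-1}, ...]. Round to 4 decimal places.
E[X_{t+1} \mid \mathcal F_t] = 0.3400

For an AR(p) model X_t = c + sum_i phi_i X_{t-i} + eps_t, the
one-step-ahead conditional mean is
  E[X_{t+1} | X_t, ...] = c + sum_i phi_i X_{t+1-i}.
Substitute known values:
  E[X_{t+1} | ...] = 1 + (0.298) * (0) + (0.33) * (-2) + (-0.221) * (0)
                   = 0.3400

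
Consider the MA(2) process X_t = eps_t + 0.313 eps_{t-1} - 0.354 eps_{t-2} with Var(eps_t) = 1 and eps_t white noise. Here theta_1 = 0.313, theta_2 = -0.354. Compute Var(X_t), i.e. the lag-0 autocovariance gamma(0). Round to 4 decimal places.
\gamma(0) = 1.2233

For an MA(q) process X_t = eps_t + sum_i theta_i eps_{t-i} with
Var(eps_t) = sigma^2, the variance is
  gamma(0) = sigma^2 * (1 + sum_i theta_i^2).
  sum_i theta_i^2 = (0.313)^2 + (-0.354)^2 = 0.097969 + 0.125316 = 0.223285.
  gamma(0) = 1 * (1 + 0.223285) = 1 * 1.223285 = 1.223285, which rounds to 1.2233.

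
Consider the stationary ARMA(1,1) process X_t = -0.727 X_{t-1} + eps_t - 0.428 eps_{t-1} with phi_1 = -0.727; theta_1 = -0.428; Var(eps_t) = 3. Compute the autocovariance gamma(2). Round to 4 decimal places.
\gamma(2) = 7.0055

Multiply the model equation by X_{t-k} and take expectations. With theta_0 = psi_0 = 1 and psi_j the MA(infinity) weights, this gives
  gamma(k) - sum_i phi_i gamma(k-i) = c_k,
  c_k = sigma^2 * sum_{j=k..q} theta_j psi_{j-k}   (c_k = 0 for k > q),
using gamma(-m) = gamma(m).
psi-weights needed (psi_j = theta_j + sum_i phi_i psi_{j-i}):
  psi_1 = theta_1 + phi_1 = -0.428 + (-0.727) = -1.155
Right-hand sides:
  c_0 = sigma^2 (1 + theta_1 psi_1) = 3 * (1 + (-0.428)(-1.155)) = 3 * 1.49434 = 4.48302
  c_1 = sigma^2 theta_1 = 3 * (-0.428) = -1.284
  c_2 = 0
Equations for k = 0 and k = 1 (AR order 1):
  gamma(0) = phi_1 gamma(1) + c_0
  gamma(1) = phi_1 gamma(0) + c_1
Substituting the second into the first: gamma(0) (1 - phi_1^2) = c_0 + phi_1 c_1, so
  gamma(0) = (c_0 + phi_1 c_1) / (1 - phi_1^2) = (4.48302 + (-0.727)(-1.284)) / (1 - (-0.727)^2) = 5.416488 / 0.471471 = 11.488486.
  gamma(1) = phi_1 gamma(0) + c_1 = (-0.727)(11.488486) + (-1.284) = -9.636129.
For k = 2 (> q): gamma(2) = phi_1 gamma(1) = (-0.727)(-9.636129) = 7.005466.
Therefore gamma(2) = 7.0055 (to 4 decimal places).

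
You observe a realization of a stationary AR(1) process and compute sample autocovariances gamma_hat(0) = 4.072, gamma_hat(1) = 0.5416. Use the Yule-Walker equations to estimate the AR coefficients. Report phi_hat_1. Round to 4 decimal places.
\hat\phi_{1} = 0.1330

The Yule-Walker equations for an AR(p) process read, in matrix form,
  Gamma_p phi = r_p,   with   (Gamma_p)_{ij} = gamma(|i - j|),
                       (r_p)_i = gamma(i),   i,j = 1..p.
Substitute the sample gammas (Toeplitz matrix and right-hand side of size 1):
  Gamma_p = [[4.072]]
  r_p     = [0.5416]
With p = 1 this is the single equation gamma(0) phi_1 = gamma(1):
  phi_hat_1 = gamma(1) / gamma(0) = 0.5416 / 4.072 = 0.1330.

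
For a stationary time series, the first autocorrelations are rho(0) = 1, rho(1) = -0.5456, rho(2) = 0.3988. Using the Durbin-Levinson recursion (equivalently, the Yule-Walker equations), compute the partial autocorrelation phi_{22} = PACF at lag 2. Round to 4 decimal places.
\phi_{22} = 0.1440

The PACF at lag k is phi_{kk}, the last component of the solution
to the Yule-Walker system G_k phi = r_k where
  (G_k)_{ij} = rho(|i - j|), (r_k)_i = rho(i), i,j = 1..k.
Equivalently, Durbin-Levinson gives phi_{kk} iteratively:
  phi_{11} = rho(1)
  phi_{kk} = [rho(k) - sum_{j=1..k-1} phi_{k-1,j} rho(k-j)]
            / [1 - sum_{j=1..k-1} phi_{k-1,j} rho(j)],
  phi_{k,j} = phi_{k-1,j} - phi_{kk} phi_{k-1,k-j},  j = 1..k-1.
Step k = 1:
  phi_11 = rho(1) = -0.5456.
Step k = 2:
  phi_22 = [rho(2) - phi_11 rho(1)] / [1 - phi_11 rho(1)] = [0.3988 - (-0.5456)(-0.5456)] / [1 - (-0.5456)(-0.5456)]
         = 0.10112064 / 0.70232064 = 0.144.
Therefore phi_{22} = 0.1440.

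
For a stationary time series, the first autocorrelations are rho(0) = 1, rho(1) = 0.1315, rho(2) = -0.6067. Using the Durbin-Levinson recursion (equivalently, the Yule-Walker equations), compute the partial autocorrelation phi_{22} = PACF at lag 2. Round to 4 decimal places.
\phi_{22} = -0.6350

The PACF at lag k is phi_{kk}, the last component of the solution
to the Yule-Walker system G_k phi = r_k where
  (G_k)_{ij} = rho(|i - j|), (r_k)_i = rho(i), i,j = 1..k.
Equivalently, Durbin-Levinson gives phi_{kk} iteratively:
  phi_{11} = rho(1)
  phi_{kk} = [rho(k) - sum_{j=1..k-1} phi_{k-1,j} rho(k-j)]
            / [1 - sum_{j=1..k-1} phi_{k-1,j} rho(j)],
  phi_{k,j} = phi_{k-1,j} - phi_{kk} phi_{k-1,k-j},  j = 1..k-1.
Step k = 1:
  phi_11 = rho(1) = 0.1315.
Step k = 2:
  phi_22 = [rho(2) - phi_11 rho(1)] / [1 - phi_11 rho(1)] = [-0.6067 - (0.1315)(0.1315)] / [1 - (0.1315)(0.1315)]
         = -0.62399225 / 0.98270775 = -0.635.
Therefore phi_{22} = -0.6350.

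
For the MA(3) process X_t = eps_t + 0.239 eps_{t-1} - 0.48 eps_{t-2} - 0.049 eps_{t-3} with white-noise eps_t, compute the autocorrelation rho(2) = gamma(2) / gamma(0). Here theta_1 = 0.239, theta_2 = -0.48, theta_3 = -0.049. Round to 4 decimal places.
\rho(2) = -0.3812

For an MA(q) process with theta_0 = 1, the autocovariance is
  gamma(k) = sigma^2 * sum_{i=0..q-k} theta_i * theta_{i+k},
and rho(k) = gamma(k) / gamma(0). Sigma^2 cancels.
  numerator   = (1)*(-0.48) + (0.239)*(-0.049) = -0.491711.
  denominator = (1)^2 + (0.239)^2 + (-0.48)^2 + (-0.049)^2 = 1.289922.
  rho(2) = -0.491711 / 1.289922 = -0.3812.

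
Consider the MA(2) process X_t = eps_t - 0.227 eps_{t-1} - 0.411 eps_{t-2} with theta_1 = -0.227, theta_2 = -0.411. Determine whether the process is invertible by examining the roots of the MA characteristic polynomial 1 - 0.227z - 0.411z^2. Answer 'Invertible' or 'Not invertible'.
\text{Invertible}

The MA(q) characteristic polynomial is P(z) = 1 - 0.227z - 0.411z^2.
Invertibility requires all roots to lie outside the unit circle, i.e. |z| > 1 for every root.
Set 1 + (-0.227) z + (-0.411) z^2 = 0, i.e. a z^2 + b z + c = 0 with a = -0.411, b = -0.227, c = 1.
Discriminant D = b^2 - 4ac = (-0.227)^2 - 4*(-0.411)*1 = 0.051529 - (-1.644) = 1.695529.
D >= 0, so the roots are real: z = (-b +/- sqrt(D)) / (2a) = (0.227 +/- 1.302125) / (-0.822).
  z_1 = (0.227 + 1.302125) / (-0.822) = -1.8602,   |z_1| = 1.8602.
  z_2 = (0.227 - 1.302125) / (-0.822) = 1.3079,   |z_2| = 1.3079.
Moduli of all roots: 1.8602, 1.3079.
All moduli strictly greater than 1? Yes.
Verdict: Invertible.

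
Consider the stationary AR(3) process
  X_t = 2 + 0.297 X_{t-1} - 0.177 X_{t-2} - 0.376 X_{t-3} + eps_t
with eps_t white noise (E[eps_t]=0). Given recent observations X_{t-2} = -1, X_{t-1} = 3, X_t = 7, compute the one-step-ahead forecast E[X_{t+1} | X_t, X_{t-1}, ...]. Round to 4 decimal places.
E[X_{t+1} \mid \mathcal F_t] = 3.9240

For an AR(p) model X_t = c + sum_i phi_i X_{t-i} + eps_t, the
one-step-ahead conditional mean is
  E[X_{t+1} | X_t, ...] = c + sum_i phi_i X_{t+1-i}.
Substitute known values:
  E[X_{t+1} | ...] = 2 + (0.297) * (7) + (-0.177) * (3) + (-0.376) * (-1)
                   = 3.9240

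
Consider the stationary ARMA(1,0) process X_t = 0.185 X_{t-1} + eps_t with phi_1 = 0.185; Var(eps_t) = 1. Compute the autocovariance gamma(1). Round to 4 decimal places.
\gamma(1) = 0.1916

Multiply the model equation by X_{t-k} and take expectations. With theta_0 = psi_0 = 1 and psi_j the MA(infinity) weights, this gives
  gamma(k) - sum_i phi_i gamma(k-i) = c_k,
  c_k = sigma^2 * sum_{j=k..q} theta_j psi_{j-k}   (c_k = 0 for k > q),
using gamma(-m) = gamma(m).
Pure AR (q = 0): c_0 = sigma^2 = 1, c_k = 0 for k >= 1.
Equations for k = 0 and k = 1 (AR order 1):
  gamma(0) = phi_1 gamma(1) + c_0
  gamma(1) = phi_1 gamma(0) + c_1
Substituting the second into the first: gamma(0) (1 - phi_1^2) = c_0 + phi_1 c_1, so
  gamma(0) = c_0 / (1 - phi_1^2) = 1 / (1 - (0.185)^2) = 1 / 0.965775 = 1.035438.
  gamma(1) = phi_1 gamma(0) = (0.185)(1.035438) = 0.191556.
Therefore gamma(1) = 0.1916 (to 4 decimal places).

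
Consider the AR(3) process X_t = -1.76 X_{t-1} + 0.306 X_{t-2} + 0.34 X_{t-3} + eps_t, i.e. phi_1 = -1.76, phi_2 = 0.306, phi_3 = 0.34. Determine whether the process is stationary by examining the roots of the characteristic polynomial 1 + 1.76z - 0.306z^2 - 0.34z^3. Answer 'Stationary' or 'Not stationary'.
\text{Not stationary}

The AR(p) characteristic polynomial is P(z) = 1 + 1.76z - 0.306z^2 - 0.34z^3.
Stationarity requires all roots to lie outside the unit circle, i.e. |z| > 1 for every root.
Degree 3: look for a simple real root z0 first, then factor out (1 - z/z0) and solve the remaining quadratic.
Testing z0 = -2.5: P(-2.5) = 1 + (1.76)(-2.5) + (-0.306)(-2.5)^2 + (-0.34)(-2.5)^3
  = 1 + (-4.4) + (-1.9125) + (5.3125) = 0.  So z_0 = -2.5 is a root, |z_0| = 2.5.
Divide out the factor (1 + 0.4 z) = (1 - z/z0) (since 1/z0 = -0.4):
  P(z) = (1 + 0.4 z)(1 + (1.36) z + (-0.85) z^2)
  [check: z-coef 1.36 - (-0.4) = 1.76; z^2-coef -0.85 - (-0.4)(1.36) = -0.306; z^3-coef -(-0.4)(-0.85) = -0.34.]
Remaining roots from the quadratic factor 1 + (1.36) z + (-0.85) z^2:
  Set 1 + (1.36) z + (-0.85) z^2 = 0, i.e. a z^2 + b z + c = 0 with a = -0.85, b = 1.36, c = 1.
  Discriminant D = b^2 - 4ac = (1.36)^2 - 4*(-0.85)*1 = 1.8496 - (-3.4) = 5.2496.
  D >= 0, so the roots are real: z = (-b +/- sqrt(D)) / (2a) = (-1.36 +/- 2.291201) / (-1.7).
    z_1 = (-1.36 + 2.291201) / (-1.7) = -0.5478,   |z_1| = 0.5478.
    z_2 = (-1.36 - 2.291201) / (-1.7) = 2.1478,   |z_2| = 2.1478.
Moduli of all roots: 2.5000, 0.5478, 2.1478.
All moduli strictly greater than 1? No.
Verdict: Not stationary.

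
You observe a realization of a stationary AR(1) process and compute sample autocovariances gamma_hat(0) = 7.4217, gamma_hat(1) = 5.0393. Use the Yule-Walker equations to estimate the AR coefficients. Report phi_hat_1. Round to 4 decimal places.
\hat\phi_{1} = 0.6790

The Yule-Walker equations for an AR(p) process read, in matrix form,
  Gamma_p phi = r_p,   with   (Gamma_p)_{ij} = gamma(|i - j|),
                       (r_p)_i = gamma(i),   i,j = 1..p.
Substitute the sample gammas (Toeplitz matrix and right-hand side of size 1):
  Gamma_p = [[7.4217]]
  r_p     = [5.0393]
With p = 1 this is the single equation gamma(0) phi_1 = gamma(1):
  phi_hat_1 = gamma(1) / gamma(0) = 5.0393 / 7.4217 = 0.6790.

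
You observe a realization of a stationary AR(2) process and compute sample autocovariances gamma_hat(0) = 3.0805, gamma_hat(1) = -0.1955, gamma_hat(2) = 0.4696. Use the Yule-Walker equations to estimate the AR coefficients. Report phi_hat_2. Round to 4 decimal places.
\hat\phi_{2} = 0.1490

The Yule-Walker equations for an AR(p) process read, in matrix form,
  Gamma_p phi = r_p,   with   (Gamma_p)_{ij} = gamma(|i - j|),
                       (r_p)_i = gamma(i),   i,j = 1..p.
Substitute the sample gammas (Toeplitz matrix and right-hand side of size 2):
  Gamma_p = [[3.0805, -0.1955], [-0.1955, 3.0805]]
  r_p     = [-0.1955, 0.4696]
Written out:
  3.0805 phi_1 - 0.1955 phi_2 = -0.1955
  -0.1955 phi_1 + 3.0805 phi_2 = 0.4696
Solve by Cramer's rule:
  det = gamma(0)^2 - gamma(1)^2 = (3.0805)^2 - (-0.1955)^2 = 9.48948025 - 0.03822025 = 9.45126
  phi_hat_1 = [gamma(1) gamma(0) - gamma(1) gamma(2)] / det = [(-0.1955)(3.0805) - (-0.1955)(0.4696)] / 9.45126 = -0.51043095 / 9.45126 = -0.054
  phi_hat_2 = [gamma(0) gamma(2) - gamma(1)^2] / det = [(3.0805)(0.4696) - (-0.1955)^2] / 9.45126 = 1.40838255 / 9.45126 = 0.149
So phi_hat = [-0.0540, 0.1490].
Therefore phi_hat_2 = 0.1490.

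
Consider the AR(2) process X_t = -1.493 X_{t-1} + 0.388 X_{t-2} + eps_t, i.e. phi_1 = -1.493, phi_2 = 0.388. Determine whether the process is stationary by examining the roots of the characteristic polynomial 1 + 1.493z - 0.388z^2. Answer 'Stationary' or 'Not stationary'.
\text{Not stationary}

The AR(p) characteristic polynomial is P(z) = 1 + 1.493z - 0.388z^2.
Stationarity requires all roots to lie outside the unit circle, i.e. |z| > 1 for every root.
Set 1 + (1.493) z + (-0.388) z^2 = 0, i.e. a z^2 + b z + c = 0 with a = -0.388, b = 1.493, c = 1.
Discriminant D = b^2 - 4ac = (1.493)^2 - 4*(-0.388)*1 = 2.229049 - (-1.552) = 3.781049.
D >= 0, so the roots are real: z = (-b +/- sqrt(D)) / (2a) = (-1.493 +/- 1.944492) / (-0.776).
  z_1 = (-1.493 + 1.944492) / (-0.776) = -0.5818,   |z_1| = 0.5818.
  z_2 = (-1.493 - 1.944492) / (-0.776) = 4.4298,   |z_2| = 4.4298.
Moduli of all roots: 0.5818, 4.4298.
All moduli strictly greater than 1? No.
Verdict: Not stationary.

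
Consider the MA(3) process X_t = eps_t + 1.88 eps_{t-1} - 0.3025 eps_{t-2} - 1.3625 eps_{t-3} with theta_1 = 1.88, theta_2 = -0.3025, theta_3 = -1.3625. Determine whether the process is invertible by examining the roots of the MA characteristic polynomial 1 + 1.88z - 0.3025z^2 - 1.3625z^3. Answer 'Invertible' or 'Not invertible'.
\text{Not invertible}

The MA(q) characteristic polynomial is P(z) = 1 + 1.88z - 0.3025z^2 - 1.3625z^3.
Invertibility requires all roots to lie outside the unit circle, i.e. |z| > 1 for every root.
Degree 3: look for a simple real root z0 first, then factor out (1 - z/z0) and solve the remaining quadratic.
Testing z0 = -0.8: P(-0.8) = 1 + (1.88)(-0.8) + (-0.3025)(-0.8)^2 + (-1.3625)(-0.8)^3
  = 1 + (-1.504) + (-0.1936) + (0.6976) = 0.  So z_0 = -0.8 is a root, |z_0| = 0.8.
Divide out the factor (1 + 1.25 z) = (1 - z/z0) (since 1/z0 = -1.25):
  P(z) = (1 + 1.25 z)(1 + (0.63) z + (-1.09) z^2)
  [check: z-coef 0.63 - (-1.25) = 1.88; z^2-coef -1.09 - (-1.25)(0.63) = -0.3025; z^3-coef -(-1.25)(-1.09) = -1.3625.]
Remaining roots from the quadratic factor 1 + (0.63) z + (-1.09) z^2:
  Set 1 + (0.63) z + (-1.09) z^2 = 0, i.e. a z^2 + b z + c = 0 with a = -1.09, b = 0.63, c = 1.
  Discriminant D = b^2 - 4ac = (0.63)^2 - 4*(-1.09)*1 = 0.3969 - (-4.36) = 4.7569.
  D >= 0, so the roots are real: z = (-b +/- sqrt(D)) / (2a) = (-0.63 +/- 2.181032) / (-2.18).
    z_1 = (-0.63 + 2.181032) / (-2.18) = -0.7115,   |z_1| = 0.7115.
    z_2 = (-0.63 - 2.181032) / (-2.18) = 1.2895,   |z_2| = 1.2895.
Moduli of all roots: 0.8000, 0.7115, 1.2895.
All moduli strictly greater than 1? No.
Verdict: Not invertible.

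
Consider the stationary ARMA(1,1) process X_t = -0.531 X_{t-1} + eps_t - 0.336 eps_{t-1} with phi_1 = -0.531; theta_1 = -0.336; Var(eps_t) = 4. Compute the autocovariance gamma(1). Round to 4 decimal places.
\gamma(1) = -5.6915

Multiply the model equation by X_{t-k} and take expectations. With theta_0 = psi_0 = 1 and psi_j the MA(infinity) weights, this gives
  gamma(k) - sum_i phi_i gamma(k-i) = c_k,
  c_k = sigma^2 * sum_{j=k..q} theta_j psi_{j-k}   (c_k = 0 for k > q),
using gamma(-m) = gamma(m).
psi-weights needed (psi_j = theta_j + sum_i phi_i psi_{j-i}):
  psi_1 = theta_1 + phi_1 = -0.336 + (-0.531) = -0.867
Right-hand sides:
  c_0 = sigma^2 (1 + theta_1 psi_1) = 4 * (1 + (-0.336)(-0.867)) = 4 * 1.291312 = 5.165248
  c_1 = sigma^2 theta_1 = 4 * (-0.336) = -1.344
  c_2 = 0
Equations for k = 0 and k = 1 (AR order 1):
  gamma(0) = phi_1 gamma(1) + c_0
  gamma(1) = phi_1 gamma(0) + c_1
Substituting the second into the first: gamma(0) (1 - phi_1^2) = c_0 + phi_1 c_1, so
  gamma(0) = (c_0 + phi_1 c_1) / (1 - phi_1^2) = (5.165248 + (-0.531)(-1.344)) / (1 - (-0.531)^2) = 5.878912 / 0.718039 = 8.187455.
  gamma(1) = phi_1 gamma(0) + c_1 = (-0.531)(8.187455) + (-1.344) = -5.691539.
Therefore gamma(1) = -5.6915 (to 4 decimal places).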